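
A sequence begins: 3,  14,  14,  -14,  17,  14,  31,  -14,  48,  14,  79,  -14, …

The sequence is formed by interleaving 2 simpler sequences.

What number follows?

The terms cycle through 2 interleaved subsequences.
Subsequence A: 3, 14, 17, 31, 48, 79. A Fibonacci-like recurrence a_n = a_{n-1} + a_{n-2}.
Subsequence B: 14, -14, 14, -14, 14, -14. Alternating ±14.
Position 13 falls in subsequence A as its term 7, giving 127.

127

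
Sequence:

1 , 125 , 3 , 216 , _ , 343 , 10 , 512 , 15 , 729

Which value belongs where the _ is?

Odd-indexed and even-indexed terms follow separate rules.
Track A = 1, 3, ?, 10, 15: triangular numbers n(n+1)/2 for n = 1, 2, ….
Track B = 125, 216, 343, 512, 729: the cubes 5³, 6³, 7³, ….
So the missing entry in track A is 6.

6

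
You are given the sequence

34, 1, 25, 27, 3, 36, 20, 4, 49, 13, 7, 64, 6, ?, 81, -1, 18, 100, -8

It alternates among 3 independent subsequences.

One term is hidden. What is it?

Split by position mod 3: positions 1, 4, 7, … form one track, and each other residue class forms its own.
Stream A: 34, 27, 20, 13, 6, -1, -8 (linear: a_n = 41 − 7·n).
Stream B: 1, 3, 4, 7, ?, 18 (each term equals the sum of the previous two).
Stream C: 25, 36, 49, 64, 81, 100 (consecutive squares n² from n = 5).
Filling stream B at index 5 by its rule yields 11.

11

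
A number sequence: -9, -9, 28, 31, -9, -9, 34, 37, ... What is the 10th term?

-9

Positions follow the repeating pattern AABB; grouping by letter gives 2 tracks.
Track A: -9, -9, -9, -9 — always -9.
Track B: 28, 31, 34, 37 — arithmetic, step +3.
Position 10 falls in track A as its term 6, giving -9.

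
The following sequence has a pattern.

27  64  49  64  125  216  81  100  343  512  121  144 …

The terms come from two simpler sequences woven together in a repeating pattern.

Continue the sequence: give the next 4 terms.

729, 1000, 169, 196

The slot pattern repeats as AABB (period 4), so there are 2 interleaved tracks.
Subsequence A: 27, 64, 125, 216, 343, 512. Consecutive cubes n³ from n = 3.
Subsequence B: 49, 64, 81, 100, 121, 144. Consecutive squares n² from n = 7.
Position 13 falls in subsequence A as its term 7, giving 729.
The 14th slot belongs to subsequence A; its 8th term is 1000.
The 15th slot belongs to subsequence B; its 7th term is 169.
The 16th slot belongs to subsequence B; its 8th term is 196.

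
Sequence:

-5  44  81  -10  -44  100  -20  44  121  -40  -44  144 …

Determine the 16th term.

-160

Split by position mod 3: positions 1, 4, 7, … form one track, and each other residue class forms its own.
Subsequence A is -5, -10, -20, -40, which is geometric, ×2 each step.
Subsequence B is 44, -44, 44, -44, which is oscillating between 44 and -44.
Subsequence C is 81, 100, 121, 144, which is consecutive squares n² from n = 9.
The 16th slot belongs to subsequence A; its 6th term is -160.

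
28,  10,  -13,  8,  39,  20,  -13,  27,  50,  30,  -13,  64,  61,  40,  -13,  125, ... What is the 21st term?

83

Taking every 4th term gives 4 separate tracks.
Track A: 28, 39, 50, 61. Arithmetic with common difference +11.
Track B: 10, 20, 30, 40. Adding 10 each time.
Track C: -13, -13, -13, -13. The constant sequence -13.
Track D: 8, 27, 64, 125. The cubes 2³, 3³, 4³, ….
Term 21 comes from track A (its 6th entry): 83.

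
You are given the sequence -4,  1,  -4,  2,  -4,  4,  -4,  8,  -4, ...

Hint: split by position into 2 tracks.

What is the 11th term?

Taking every 2nd term gives 2 separate tracks.
Stream A: -4, -4, -4, -4, -4 (the constant sequence -4).
Stream B: 1, 2, 4, 8 (powers 2^0, 2^1, 2^2, …).
Position 11 → stream A, term 6 = -4.

-4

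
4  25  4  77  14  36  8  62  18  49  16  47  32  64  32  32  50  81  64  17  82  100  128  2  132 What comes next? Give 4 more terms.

121, 256, -13, 214

Split by position mod 4 into 4 tracks.
Track A is 4, 14, 18, 32, 50, 82, 132, which is Fibonacci-style (each term is the sum of the two before it).
Track B is 25, 36, 49, 64, 81, 100, which is perfect squares starting at 5².
Track C is 4, 8, 16, 32, 64, 128, which is successive powers of 2.
Track D is 77, 62, 47, 32, 17, 2, which is arithmetic with common difference −15.
Term 26 comes from track B (its 7th entry): 121.
Term 27 comes from track C (its 7th entry): 256.
Position 28 falls in track D as its term 7, giving -13.
Position 29 → track A, term 8 = 214.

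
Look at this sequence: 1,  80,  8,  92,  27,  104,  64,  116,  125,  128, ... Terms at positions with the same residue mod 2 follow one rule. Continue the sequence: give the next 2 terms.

216, 140

Taking every 2nd term gives 2 separate tracks.
Stream A: 1, 8, 27, 64, 125 (perfect cubes starting at 1³).
Stream B: 80, 92, 104, 116, 128 (arithmetic, step +12).
Position 11 → stream A, term 6 = 216.
Position 12 falls in stream B as its term 6, giving 140.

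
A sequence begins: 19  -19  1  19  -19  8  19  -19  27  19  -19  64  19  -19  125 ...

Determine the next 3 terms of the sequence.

19, -19, 216

Positions follow the repeating pattern AAB; grouping by letter gives 2 tracks.
Subsequence A: 19, -19, 19, -19, 19, -19, 19, -19, 19, -19 (the oscillation 19·(−1)^(n+1)).
Subsequence B: 1, 8, 27, 64, 125 (perfect cubes starting at 1³).
Position 16 → subsequence A, term 11 = 19.
Position 17 → subsequence A, term 12 = -19.
Term 18 comes from subsequence B (its 6th entry): 216.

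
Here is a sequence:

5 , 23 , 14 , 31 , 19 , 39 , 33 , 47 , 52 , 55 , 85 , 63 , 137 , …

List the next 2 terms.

Odd-indexed and even-indexed terms follow separate rules.
Stream A = 5, 14, 19, 33, 52, 85, 137: a Fibonacci-like recurrence a_n = a_{n-1} + a_{n-2}.
Stream B = 23, 31, 39, 47, 55, 63: arithmetic, step +8.
Position 14 → stream B, term 7 = 71.
Position 15 → stream A, term 8 = 222.

71, 222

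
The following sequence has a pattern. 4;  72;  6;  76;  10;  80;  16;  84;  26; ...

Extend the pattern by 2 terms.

88, 42

Positions 1, 3, 5, … form one subsequence and positions 2, 4, 6, … form another.
Stream A: 4, 6, 10, 16, 26 (each term equals the sum of the previous two).
Stream B: 72, 76, 80, 84 (linear: a_n = 68 + 4·n).
The 10th slot belongs to stream B; its 5th term is 88.
Term 11 comes from stream A (its 6th entry): 42.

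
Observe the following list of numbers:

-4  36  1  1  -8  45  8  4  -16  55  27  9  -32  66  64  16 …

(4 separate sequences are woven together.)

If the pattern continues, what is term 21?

Taking every 4th term gives 4 separate tracks.
Track A is -4, -8, -16, -32, which is geometric with ratio 2.
Track B is 36, 45, 55, 66, which is triangular numbers n(n+1)/2 for n = 8, 9, ….
Track C is 1, 8, 27, 64, which is perfect cubes starting at 1³.
Track D is 1, 4, 9, 16, which is consecutive squares n² from n = 1.
The 21st slot belongs to track A; its 6th term is -128.

-128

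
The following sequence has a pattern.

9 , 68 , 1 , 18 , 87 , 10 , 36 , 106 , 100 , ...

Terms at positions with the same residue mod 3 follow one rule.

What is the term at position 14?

144

The terms cycle through 3 interleaved subsequences.
Track A: 9, 18, 36 (geometric with ratio 2).
Track B: 68, 87, 106 (arithmetic, step +19).
Track C: 1, 10, 100 (successive powers of 10).
Position 14 falls in track B as its term 5, giving 144.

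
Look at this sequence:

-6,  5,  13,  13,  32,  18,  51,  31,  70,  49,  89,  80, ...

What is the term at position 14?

The terms cycle through 2 interleaved subsequences.
Track A is -6, 13, 32, 51, 70, 89, which is adding 19 each time.
Track B is 5, 13, 18, 31, 49, 80, which is a Fibonacci-like recurrence a_n = a_{n-1} + a_{n-2}.
Position 14 → track B, term 7 = 129.

129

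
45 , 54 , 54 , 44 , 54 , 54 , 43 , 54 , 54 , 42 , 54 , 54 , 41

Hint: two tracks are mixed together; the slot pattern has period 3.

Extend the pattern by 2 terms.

54, 54

Positions follow the repeating pattern ABB; grouping by letter gives 2 tracks.
Stream A: 45, 44, 43, 42, 41 (linear: a_n = 46 − n).
Stream B: 54, 54, 54, 54, 54, 54, 54, 54 (always 54).
The 14th slot belongs to stream B; its 9th term is 54.
The 15th slot belongs to stream B; its 10th term is 54.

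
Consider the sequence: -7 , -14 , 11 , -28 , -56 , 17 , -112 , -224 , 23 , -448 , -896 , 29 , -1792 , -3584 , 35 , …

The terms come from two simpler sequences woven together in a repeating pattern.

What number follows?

-7168

Positions follow the repeating pattern AAB; grouping by letter gives 2 tracks.
Track A: -7, -14, -28, -56, -112, -224, -448, -896, -1792, -3584. Multiplying by 2 each time.
Track B: 11, 17, 23, 29, 35. Arithmetic, step +6.
Term 16 comes from track A (its 11th entry): -7168.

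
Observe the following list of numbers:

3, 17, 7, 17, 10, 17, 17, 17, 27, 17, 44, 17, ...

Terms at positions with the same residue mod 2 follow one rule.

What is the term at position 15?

Positions 1, 3, 5, … form one subsequence and positions 2, 4, 6, … form another.
Track A: 3, 7, 10, 17, 27, 44 (Fibonacci-style (each term is the sum of the two before it)).
Track B: 17, 17, 17, 17, 17, 17 (always 17).
Term 15 comes from track A (its 8th entry): 115.

115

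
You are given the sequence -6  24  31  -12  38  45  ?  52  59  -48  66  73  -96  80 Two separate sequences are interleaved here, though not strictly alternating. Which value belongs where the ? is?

-24

Reading positions in blocks of 3 reveals the pattern ABB — 2 tracks woven together.
Track A: -6, -12, ?, -48, -96 — a geometric progression (common ratio 2).
Track B: 24, 31, 38, 45, 52, 59, 66, 73, 80 — arithmetic, step +7.
The gap is track A's term 3; the rule gives -24.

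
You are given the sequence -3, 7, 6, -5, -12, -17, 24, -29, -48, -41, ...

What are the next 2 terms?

Positions 1, 3, 5, … form one subsequence and positions 2, 4, 6, … form another.
Stream A = -3, 6, -12, 24, -48: geometric with ratio -2.
Stream B = 7, -5, -17, -29, -41: arithmetic, step −12.
Position 11 → stream A, term 6 = 96.
The 12th slot belongs to stream B; its 6th term is -53.

96, -53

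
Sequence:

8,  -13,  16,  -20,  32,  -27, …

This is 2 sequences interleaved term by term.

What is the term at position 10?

Odd-indexed and even-indexed terms follow separate rules.
Stream A = 8, 16, 32: powers 2^3, 2^4, 2^5, ….
Stream B = -13, -20, -27: arithmetic with common difference −7.
The 10th slot belongs to stream B; its 5th term is -41.

-41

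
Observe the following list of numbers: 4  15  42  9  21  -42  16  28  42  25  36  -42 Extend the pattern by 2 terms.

Taking every 3rd term gives 3 separate tracks.
Track A: 4, 9, 16, 25 — consecutive squares n² from n = 2.
Track B: 15, 21, 28, 36 — triangular numbers starting at T_5.
Track C: 42, -42, 42, -42 — oscillating between 42 and -42.
The 13th slot belongs to track A; its 5th term is 36.
The 14th slot belongs to track B; its 5th term is 45.

36, 45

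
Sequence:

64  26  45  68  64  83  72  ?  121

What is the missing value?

102

Reading positions in blocks of 3 reveals the pattern ABB — 2 tracks woven together.
Track A: 64, 68, 72 (linear: a_n = 60 + 4·n).
Track B: 26, 45, 64, 83, ?, 121 (arithmetic, step +19).
The gap is track B's term 5; the rule gives 102.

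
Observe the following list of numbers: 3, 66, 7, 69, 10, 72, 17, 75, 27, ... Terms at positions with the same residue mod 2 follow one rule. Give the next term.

78

Odd-indexed and even-indexed terms follow separate rules.
Stream A: 3, 7, 10, 17, 27. Each term equals the sum of the previous two.
Stream B: 66, 69, 72, 75. Arithmetic with common difference +3.
Position 10 falls in stream B as its term 5, giving 78.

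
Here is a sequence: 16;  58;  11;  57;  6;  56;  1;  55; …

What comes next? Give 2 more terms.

-4, 54

Odd-indexed and even-indexed terms follow separate rules.
Subsequence A: 16, 11, 6, 1. Linear: a_n = 21 − 5·n.
Subsequence B: 58, 57, 56, 55. Arithmetic, step −1.
Position 9 → subsequence A, term 5 = -4.
The 10th slot belongs to subsequence B; its 5th term is 54.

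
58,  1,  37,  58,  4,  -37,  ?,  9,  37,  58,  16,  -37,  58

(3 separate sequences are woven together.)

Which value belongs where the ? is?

Read the sequence 3 terms at a time; column i is its own pattern.
Track A is 58, 58, ?, 58, 58, which is constant 58.
Track B is 1, 4, 9, 16, which is perfect squares starting at 1².
Track C is 37, -37, 37, -37, which is oscillating between 37 and -37.
Track A's pattern makes the blank 58.

58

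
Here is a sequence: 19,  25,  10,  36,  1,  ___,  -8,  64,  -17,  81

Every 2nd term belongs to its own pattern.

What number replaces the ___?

Positions 1, 3, 5, … form one subsequence and positions 2, 4, 6, … form another.
Stream A: 19, 10, 1, -8, -17 (subtracting 9 each time).
Stream B: 25, 36, ?, 64, 81 (the squares 5², 6², 7², …).
The gap is stream B's term 3; the rule gives 49.

49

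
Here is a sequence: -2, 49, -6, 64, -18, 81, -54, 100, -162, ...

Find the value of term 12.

The terms cycle through 2 interleaved subsequences.
Track A is -2, -6, -18, -54, -162, which is geometric, ×3 each step.
Track B is 49, 64, 81, 100, which is consecutive squares n² from n = 7.
Position 12 falls in track B as its term 6, giving 144.

144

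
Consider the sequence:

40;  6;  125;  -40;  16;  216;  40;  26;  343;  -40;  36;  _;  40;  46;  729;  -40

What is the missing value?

Split by position mod 3 into 3 tracks.
Subsequence A = 40, -40, 40, -40, 40, -40: the oscillation 40·(−1)^(n+1).
Subsequence B = 6, 16, 26, 36, 46: linear: a_n = -4 + 10·n.
Subsequence C = 125, 216, 343, ?, 729: consecutive cubes n³ from n = 5.
The gap is subsequence C's term 4; the rule gives 512.

512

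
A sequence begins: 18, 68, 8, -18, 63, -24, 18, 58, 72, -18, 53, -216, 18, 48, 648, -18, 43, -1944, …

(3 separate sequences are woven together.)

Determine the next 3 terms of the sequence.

18, 38, 5832

The terms cycle through 3 interleaved subsequences.
Stream A: 18, -18, 18, -18, 18, -18. Alternating ±18.
Stream B: 68, 63, 58, 53, 48, 43. Linear: a_n = 73 − 5·n.
Stream C: 8, -24, 72, -216, 648, -1944. Geometric with ratio -3.
Term 19 comes from stream A (its 7th entry): 18.
Term 20 comes from stream B (its 7th entry): 38.
The 21st slot belongs to stream C; its 7th term is 5832.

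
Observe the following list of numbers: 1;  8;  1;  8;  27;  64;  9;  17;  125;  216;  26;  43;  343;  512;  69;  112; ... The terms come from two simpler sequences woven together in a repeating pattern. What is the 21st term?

Reading positions in blocks of 4 reveals the pattern AABB — 2 tracks woven together.
Track A = 1, 8, 27, 64, 125, 216, 343, 512: perfect cubes starting at 1³.
Track B = 1, 8, 9, 17, 26, 43, 69, 112: a Fibonacci-like recurrence a_n = a_{n-1} + a_{n-2}.
The 21st slot belongs to track A; its 11th term is 1331.

1331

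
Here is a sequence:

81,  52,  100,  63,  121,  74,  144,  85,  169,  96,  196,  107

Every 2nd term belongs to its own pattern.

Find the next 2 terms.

Positions 1, 3, 5, … form one subsequence and positions 2, 4, 6, … form another.
Track A: 81, 100, 121, 144, 169, 196 — the squares 9², 10², 11², ….
Track B: 52, 63, 74, 85, 96, 107 — arithmetic with common difference +11.
The 13th slot belongs to track A; its 7th term is 225.
Term 14 comes from track B (its 7th entry): 118.

225, 118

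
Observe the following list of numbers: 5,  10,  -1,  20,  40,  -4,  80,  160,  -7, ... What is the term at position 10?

Positions follow the repeating pattern AAB; grouping by letter gives 2 tracks.
Track A: 5, 10, 20, 40, 80, 160. Multiplying by 2 each time.
Track B: -1, -4, -7. Arithmetic with common difference −3.
Term 10 comes from track A (its 7th entry): 320.

320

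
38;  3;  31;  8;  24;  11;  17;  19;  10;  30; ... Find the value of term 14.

Positions 1, 3, 5, … form one subsequence and positions 2, 4, 6, … form another.
Subsequence A: 38, 31, 24, 17, 10. Linear: a_n = 45 − 7·n.
Subsequence B: 3, 8, 11, 19, 30. A Fibonacci-like recurrence a_n = a_{n-1} + a_{n-2}.
Position 14 → subsequence B, term 7 = 79.

79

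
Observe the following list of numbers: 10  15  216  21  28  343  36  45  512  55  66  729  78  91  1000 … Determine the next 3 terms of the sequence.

Positions follow the repeating pattern AAB; grouping by letter gives 2 tracks.
Stream A = 10, 15, 21, 28, 36, 45, 55, 66, 78, 91: triangular numbers starting at T_4.
Stream B = 216, 343, 512, 729, 1000: perfect cubes starting at 6³.
Position 16 falls in stream A as its term 11, giving 105.
Position 17 falls in stream A as its term 12, giving 120.
The 18th slot belongs to stream B; its 6th term is 1331.

105, 120, 1331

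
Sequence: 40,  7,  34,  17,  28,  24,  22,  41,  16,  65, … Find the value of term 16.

277

Positions 1, 3, 5, … form one subsequence and positions 2, 4, 6, … form another.
Track A: 40, 34, 28, 22, 16 — arithmetic, step −6.
Track B: 7, 17, 24, 41, 65 — each term equals the sum of the previous two.
The 16th slot belongs to track B; its 8th term is 277.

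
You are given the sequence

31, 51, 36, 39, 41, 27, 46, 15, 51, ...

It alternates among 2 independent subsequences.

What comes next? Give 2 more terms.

The terms cycle through 2 interleaved subsequences.
Track A is 31, 36, 41, 46, 51, which is linear: a_n = 26 + 5·n.
Track B is 51, 39, 27, 15, which is arithmetic with common difference −12.
The 10th slot belongs to track B; its 5th term is 3.
Position 11 → track A, term 6 = 56.

3, 56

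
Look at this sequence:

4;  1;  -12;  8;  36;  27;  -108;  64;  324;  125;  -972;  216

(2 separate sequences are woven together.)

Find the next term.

2916

The terms cycle through 2 interleaved subsequences.
Stream A: 4, -12, 36, -108, 324, -972 (geometric with ratio -3).
Stream B: 1, 8, 27, 64, 125, 216 (the cubes 1³, 2³, 3³, …).
Term 13 comes from stream A (its 7th entry): 2916.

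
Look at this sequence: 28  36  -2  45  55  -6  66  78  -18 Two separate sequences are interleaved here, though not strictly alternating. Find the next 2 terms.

Positions follow the repeating pattern AAB; grouping by letter gives 2 tracks.
Subsequence A: 28, 36, 45, 55, 66, 78 — the triangular numbers T_7, T_8, ….
Subsequence B: -2, -6, -18 — a geometric progression (common ratio 3).
Term 10 comes from subsequence A (its 7th entry): 91.
Term 11 comes from subsequence A (its 8th entry): 105.

91, 105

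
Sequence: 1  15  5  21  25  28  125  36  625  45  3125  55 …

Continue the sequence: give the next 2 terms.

15625, 66

Positions 1, 3, 5, … form one subsequence and positions 2, 4, 6, … form another.
Stream A is 1, 5, 25, 125, 625, 3125, which is powers of 5.
Stream B is 15, 21, 28, 36, 45, 55, which is triangular numbers n(n+1)/2 for n = 5, 6, ….
Position 13 → stream A, term 7 = 15625.
Term 14 comes from stream B (its 7th entry): 66.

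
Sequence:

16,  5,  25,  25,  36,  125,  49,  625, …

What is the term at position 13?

Taking every 2nd term gives 2 separate tracks.
Subsequence A = 16, 25, 36, 49: consecutive squares n² from n = 4.
Subsequence B = 5, 25, 125, 625: successive powers of 5.
The 13th slot belongs to subsequence A; its 7th term is 100.

100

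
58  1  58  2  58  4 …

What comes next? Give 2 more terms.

Odd-indexed and even-indexed terms follow separate rules.
Subsequence A: 58, 58, 58 (constant 58).
Subsequence B: 1, 2, 4 (powers of 2).
Position 7 → subsequence A, term 4 = 58.
The 8th slot belongs to subsequence B; its 4th term is 8.

58, 8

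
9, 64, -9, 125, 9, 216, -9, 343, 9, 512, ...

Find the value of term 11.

-9

Split by position mod 2 into 2 tracks.
Subsequence A: 9, -9, 9, -9, 9 (alternating ±9).
Subsequence B: 64, 125, 216, 343, 512 (perfect cubes starting at 4³).
Term 11 comes from subsequence A (its 6th entry): -9.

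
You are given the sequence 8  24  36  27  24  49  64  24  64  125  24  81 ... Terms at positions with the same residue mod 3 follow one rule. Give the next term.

216

The terms cycle through 3 interleaved subsequences.
Stream A: 8, 27, 64, 125 (perfect cubes starting at 2³).
Stream B: 24, 24, 24, 24 (the constant sequence 24).
Stream C: 36, 49, 64, 81 (the squares 6², 7², 8², …).
Term 13 comes from stream A (its 5th entry): 216.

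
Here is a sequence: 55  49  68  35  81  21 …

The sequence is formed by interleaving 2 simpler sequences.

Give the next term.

Taking every 2nd term gives 2 separate tracks.
Stream A: 55, 68, 81. Adding 13 each time.
Stream B: 49, 35, 21. Linear: a_n = 63 − 14·n.
Term 7 comes from stream A (its 4th entry): 94.

94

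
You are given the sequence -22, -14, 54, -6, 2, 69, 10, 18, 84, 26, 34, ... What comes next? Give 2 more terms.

The slot pattern repeats as AAB (period 3), so there are 2 interleaved tracks.
Stream A: -22, -14, -6, 2, 10, 18, 26, 34. Arithmetic with common difference +8.
Stream B: 54, 69, 84. Arithmetic with common difference +15.
The 12th slot belongs to stream B; its 4th term is 99.
Position 13 falls in stream A as its term 9, giving 42.

99, 42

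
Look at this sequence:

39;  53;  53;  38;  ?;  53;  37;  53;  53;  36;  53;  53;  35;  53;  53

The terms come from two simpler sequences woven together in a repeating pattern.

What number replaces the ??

53

Reading positions in blocks of 3 reveals the pattern ABB — 2 tracks woven together.
Subsequence A = 39, 38, 37, 36, 35: arithmetic with common difference −1.
Subsequence B = 53, 53, ?, 53, 53, 53, 53, 53, 53, 53: the constant sequence 53.
Subsequence B's pattern makes the blank 53.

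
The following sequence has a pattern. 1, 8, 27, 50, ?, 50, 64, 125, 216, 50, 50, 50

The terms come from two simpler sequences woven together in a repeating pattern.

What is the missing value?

50

Reading positions in blocks of 6 reveals the pattern AAABBB — 2 tracks woven together.
Stream A: 1, 8, 27, 64, 125, 216 (the cubes 1³, 2³, 3³, …).
Stream B: 50, ?, 50, 50, 50, 50 (always 50).
Filling stream B at index 2 by its rule yields 50.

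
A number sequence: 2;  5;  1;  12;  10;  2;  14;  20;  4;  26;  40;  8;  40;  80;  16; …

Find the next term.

66

The terms cycle through 3 interleaved subsequences.
Stream A = 2, 12, 14, 26, 40: a Fibonacci-like recurrence a_n = a_{n-1} + a_{n-2}.
Stream B = 5, 10, 20, 40, 80: a geometric progression (common ratio 2).
Stream C = 1, 2, 4, 8, 16: powers of 2.
The 16th slot belongs to stream A; its 6th term is 66.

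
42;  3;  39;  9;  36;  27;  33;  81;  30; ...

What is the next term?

Split by position mod 2 into 2 tracks.
Track A: 42, 39, 36, 33, 30. Linear: a_n = 45 − 3·n.
Track B: 3, 9, 27, 81. Powers 3^1, 3^2, 3^3, ….
Position 10 → track B, term 5 = 243.

243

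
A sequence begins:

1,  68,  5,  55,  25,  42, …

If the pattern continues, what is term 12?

3

The terms cycle through 2 interleaved subsequences.
Subsequence A: 1, 5, 25 — powers of 5.
Subsequence B: 68, 55, 42 — subtracting 13 each time.
The 12th slot belongs to subsequence B; its 6th term is 3.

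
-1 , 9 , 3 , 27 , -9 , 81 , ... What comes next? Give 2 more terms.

The terms cycle through 2 interleaved subsequences.
Track A: -1, 3, -9. Multiplying by -3 each time.
Track B: 9, 27, 81. Powers of 3.
Term 7 comes from track A (its 4th entry): 27.
The 8th slot belongs to track B; its 4th term is 243.

27, 243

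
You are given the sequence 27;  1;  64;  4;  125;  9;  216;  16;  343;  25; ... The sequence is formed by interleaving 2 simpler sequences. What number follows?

512

Positions 1, 3, 5, … form one subsequence and positions 2, 4, 6, … form another.
Track A: 27, 64, 125, 216, 343 — consecutive cubes n³ from n = 3.
Track B: 1, 4, 9, 16, 25 — perfect squares starting at 1².
Term 11 comes from track A (its 6th entry): 512.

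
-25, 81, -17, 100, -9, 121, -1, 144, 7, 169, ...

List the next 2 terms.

15, 196

Taking every 2nd term gives 2 separate tracks.
Track A: -25, -17, -9, -1, 7 — linear: a_n = -33 + 8·n.
Track B: 81, 100, 121, 144, 169 — the squares 9², 10², 11², ….
Position 11 → track A, term 6 = 15.
The 12th slot belongs to track B; its 6th term is 196.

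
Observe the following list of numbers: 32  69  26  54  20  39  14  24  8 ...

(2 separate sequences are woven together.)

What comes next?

9

Positions 1, 3, 5, … form one subsequence and positions 2, 4, 6, … form another.
Track A: 32, 26, 20, 14, 8 (arithmetic with common difference −6).
Track B: 69, 54, 39, 24 (linear: a_n = 84 − 15·n).
The 10th slot belongs to track B; its 5th term is 9.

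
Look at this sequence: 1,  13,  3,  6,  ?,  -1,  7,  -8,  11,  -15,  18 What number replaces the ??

Positions 1, 3, 5, … form one subsequence and positions 2, 4, 6, … form another.
Track A is 1, 3, ?, 7, 11, 18, which is Fibonacci-style (each term is the sum of the two before it).
Track B is 13, 6, -1, -8, -15, which is arithmetic, step −7.
So the missing entry in track A is 4.

4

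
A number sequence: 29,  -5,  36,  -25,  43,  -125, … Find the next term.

50

Positions 1, 3, 5, … form one subsequence and positions 2, 4, 6, … form another.
Stream A: 29, 36, 43 (linear: a_n = 22 + 7·n).
Stream B: -5, -25, -125 (a geometric progression (common ratio 5)).
Position 7 falls in stream A as its term 4, giving 50.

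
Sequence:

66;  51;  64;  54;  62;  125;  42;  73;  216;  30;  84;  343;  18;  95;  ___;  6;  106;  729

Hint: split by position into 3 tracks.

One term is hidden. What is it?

512

Split by position mod 3 into 3 tracks.
Stream A: 66, 54, 42, 30, 18, 6. Arithmetic, step −12.
Stream B: 51, 62, 73, 84, 95, 106. Arithmetic, step +11.
Stream C: 64, 125, 216, 343, ?, 729. Consecutive cubes n³ from n = 4.
So the missing entry in stream C is 512.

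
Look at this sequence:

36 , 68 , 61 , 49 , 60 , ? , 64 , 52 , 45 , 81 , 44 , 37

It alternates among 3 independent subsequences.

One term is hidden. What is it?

The terms cycle through 3 interleaved subsequences.
Track A: 36, 49, 64, 81. Perfect squares starting at 6².
Track B: 68, 60, 52, 44. Linear: a_n = 76 − 8·n.
Track C: 61, ?, 45, 37. Arithmetic, step −8.
The gap is track C's term 2; the rule gives 53.

53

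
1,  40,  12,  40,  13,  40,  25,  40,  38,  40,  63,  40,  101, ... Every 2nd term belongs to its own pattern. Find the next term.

Taking every 2nd term gives 2 separate tracks.
Track A: 1, 12, 13, 25, 38, 63, 101 — Fibonacci-style (each term is the sum of the two before it).
Track B: 40, 40, 40, 40, 40, 40 — the constant sequence 40.
The 14th slot belongs to track B; its 7th term is 40.

40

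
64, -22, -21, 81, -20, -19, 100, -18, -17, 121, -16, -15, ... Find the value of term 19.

196

Positions follow the repeating pattern ABB; grouping by letter gives 2 tracks.
Stream A: 64, 81, 100, 121 — consecutive squares n² from n = 8.
Stream B: -22, -21, -20, -19, -18, -17, -16, -15 — linear: a_n = -23 + n.
The 19th slot belongs to stream A; its 7th term is 196.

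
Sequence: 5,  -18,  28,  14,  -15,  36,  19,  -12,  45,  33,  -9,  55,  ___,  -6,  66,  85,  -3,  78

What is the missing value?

52

Split by position mod 3: positions 1, 4, 7, … form one track, and each other residue class forms its own.
Stream A is 5, 14, 19, 33, ?, 85, which is Fibonacci-style (each term is the sum of the two before it).
Stream B is -18, -15, -12, -9, -6, -3, which is arithmetic, step +3.
Stream C is 28, 36, 45, 55, 66, 78, which is triangular numbers starting at T_7.
Filling stream A at index 5 by its rule yields 52.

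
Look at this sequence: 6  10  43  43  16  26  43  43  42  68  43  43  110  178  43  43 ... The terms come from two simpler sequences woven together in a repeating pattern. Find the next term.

288

Positions follow the repeating pattern AABB; grouping by letter gives 2 tracks.
Stream A: 6, 10, 16, 26, 42, 68, 110, 178 — each term equals the sum of the previous two.
Stream B: 43, 43, 43, 43, 43, 43, 43, 43 — always 43.
Position 17 → stream A, term 9 = 288.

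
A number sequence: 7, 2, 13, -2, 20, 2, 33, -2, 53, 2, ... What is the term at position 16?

Odd-indexed and even-indexed terms follow separate rules.
Track A: 7, 13, 20, 33, 53. A Fibonacci-like recurrence a_n = a_{n-1} + a_{n-2}.
Track B: 2, -2, 2, -2, 2. The oscillation 2·(−1)^(n+1).
Position 16 falls in track B as its term 8, giving -2.

-2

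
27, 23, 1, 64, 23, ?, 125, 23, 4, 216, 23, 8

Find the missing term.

2

The terms cycle through 3 interleaved subsequences.
Track A: 27, 64, 125, 216. Perfect cubes starting at 3³.
Track B: 23, 23, 23, 23. Constant 23.
Track C: 1, ?, 4, 8. Powers of 2.
The gap is track C's term 2; the rule gives 2.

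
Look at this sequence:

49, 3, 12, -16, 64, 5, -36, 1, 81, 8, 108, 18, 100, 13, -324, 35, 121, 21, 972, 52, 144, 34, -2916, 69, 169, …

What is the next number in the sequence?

55

Taking every 4th term gives 4 separate tracks.
Track A is 49, 64, 81, 100, 121, 144, 169, which is consecutive squares n² from n = 7.
Track B is 3, 5, 8, 13, 21, 34, which is a Fibonacci-like recurrence a_n = a_{n-1} + a_{n-2}.
Track C is 12, -36, 108, -324, 972, -2916, which is multiplying by -3 each time.
Track D is -16, 1, 18, 35, 52, 69, which is adding 17 each time.
Term 26 comes from track B (its 7th entry): 55.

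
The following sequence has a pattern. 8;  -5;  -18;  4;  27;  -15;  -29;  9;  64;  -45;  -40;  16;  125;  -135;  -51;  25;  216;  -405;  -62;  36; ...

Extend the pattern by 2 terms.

Split by position mod 4 into 4 tracks.
Stream A: 8, 27, 64, 125, 216. Consecutive cubes n³ from n = 2.
Stream B: -5, -15, -45, -135, -405. Geometric with ratio 3.
Stream C: -18, -29, -40, -51, -62. Subtracting 11 each time.
Stream D: 4, 9, 16, 25, 36. Consecutive squares n² from n = 2.
Position 21 → stream A, term 6 = 343.
The 22nd slot belongs to stream B; its 6th term is -1215.

343, -1215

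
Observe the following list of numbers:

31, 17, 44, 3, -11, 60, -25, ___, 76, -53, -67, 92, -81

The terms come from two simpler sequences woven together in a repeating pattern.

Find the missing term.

Positions follow the repeating pattern AAB; grouping by letter gives 2 tracks.
Subsequence A: 31, 17, 3, -11, -25, ?, -53, -67, -81. Arithmetic with common difference −14.
Subsequence B: 44, 60, 76, 92. Linear: a_n = 28 + 16·n.
So the missing entry in subsequence A is -39.

-39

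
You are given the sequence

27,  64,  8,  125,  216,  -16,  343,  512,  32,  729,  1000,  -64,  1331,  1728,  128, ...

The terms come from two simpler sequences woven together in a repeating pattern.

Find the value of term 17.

Positions follow the repeating pattern AAB; grouping by letter gives 2 tracks.
Subsequence A is 27, 64, 125, 216, 343, 512, 729, 1000, 1331, 1728, which is consecutive cubes n³ from n = 3.
Subsequence B is 8, -16, 32, -64, 128, which is multiplying by -2 each time.
Position 17 falls in subsequence A as its term 12, giving 2744.

2744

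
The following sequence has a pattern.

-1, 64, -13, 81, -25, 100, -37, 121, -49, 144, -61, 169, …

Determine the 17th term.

Positions 1, 3, 5, … form one subsequence and positions 2, 4, 6, … form another.
Track A: -1, -13, -25, -37, -49, -61. Arithmetic with common difference −12.
Track B: 64, 81, 100, 121, 144, 169. Perfect squares starting at 8².
The 17th slot belongs to track A; its 9th term is -97.

-97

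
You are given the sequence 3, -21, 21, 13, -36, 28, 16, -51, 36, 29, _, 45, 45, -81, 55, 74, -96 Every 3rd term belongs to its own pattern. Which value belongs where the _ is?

-66

Split by position mod 3: positions 1, 4, 7, … form one track, and each other residue class forms its own.
Subsequence A = 3, 13, 16, 29, 45, 74: a Fibonacci-like recurrence a_n = a_{n-1} + a_{n-2}.
Subsequence B = -21, -36, -51, ?, -81, -96: arithmetic with common difference −15.
Subsequence C = 21, 28, 36, 45, 55: triangular numbers starting at T_6.
The gap is subsequence B's term 4; the rule gives -66.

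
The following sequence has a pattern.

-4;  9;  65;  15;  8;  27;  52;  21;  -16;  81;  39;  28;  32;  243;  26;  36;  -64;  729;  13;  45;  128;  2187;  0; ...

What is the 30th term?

Split by position mod 4 into 4 tracks.
Stream A is -4, 8, -16, 32, -64, 128, which is a geometric progression (common ratio -2).
Stream B is 9, 27, 81, 243, 729, 2187, which is powers of 3.
Stream C is 65, 52, 39, 26, 13, 0, which is subtracting 13 each time.
Stream D is 15, 21, 28, 36, 45, which is triangular numbers n(n+1)/2 for n = 5, 6, ….
The 30th slot belongs to stream B; its 8th term is 19683.

19683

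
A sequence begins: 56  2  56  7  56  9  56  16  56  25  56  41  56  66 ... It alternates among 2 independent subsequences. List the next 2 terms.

56, 107

Taking every 2nd term gives 2 separate tracks.
Track A: 56, 56, 56, 56, 56, 56, 56 — always 56.
Track B: 2, 7, 9, 16, 25, 41, 66 — Fibonacci-style (each term is the sum of the two before it).
Position 15 → track A, term 8 = 56.
The 16th slot belongs to track B; its 8th term is 107.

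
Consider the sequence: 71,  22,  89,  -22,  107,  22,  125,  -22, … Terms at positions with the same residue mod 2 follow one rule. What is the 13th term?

The terms cycle through 2 interleaved subsequences.
Subsequence A is 71, 89, 107, 125, which is arithmetic, step +18.
Subsequence B is 22, -22, 22, -22, which is the oscillation 22·(−1)^(n+1).
Position 13 → subsequence A, term 7 = 179.

179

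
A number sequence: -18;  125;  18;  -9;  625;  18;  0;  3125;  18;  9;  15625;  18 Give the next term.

18

Taking every 3rd term gives 3 separate tracks.
Stream A is -18, -9, 0, 9, which is adding 9 each time.
Stream B is 125, 625, 3125, 15625, which is powers 5^3, 5^4, 5^5, ….
Stream C is 18, 18, 18, 18, which is the constant sequence 18.
Term 13 comes from stream A (its 5th entry): 18.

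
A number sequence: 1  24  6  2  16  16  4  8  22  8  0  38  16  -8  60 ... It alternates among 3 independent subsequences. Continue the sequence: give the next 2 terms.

Read the sequence 3 terms at a time; column i is its own pattern.
Track A = 1, 2, 4, 8, 16: geometric, ×2 each step.
Track B = 24, 16, 8, 0, -8: subtracting 8 each time.
Track C = 6, 16, 22, 38, 60: each term equals the sum of the previous two.
Position 16 falls in track A as its term 6, giving 32.
Position 17 falls in track B as its term 6, giving -16.

32, -16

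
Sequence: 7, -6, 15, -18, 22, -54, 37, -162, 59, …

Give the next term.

-486

Odd-indexed and even-indexed terms follow separate rules.
Subsequence A: 7, 15, 22, 37, 59. Fibonacci-style (each term is the sum of the two before it).
Subsequence B: -6, -18, -54, -162. Geometric with ratio 3.
Position 10 → subsequence B, term 5 = -486.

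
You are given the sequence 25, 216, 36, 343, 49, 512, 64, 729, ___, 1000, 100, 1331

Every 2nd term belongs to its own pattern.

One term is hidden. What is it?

Split by position mod 2 into 2 tracks.
Subsequence A = 25, 36, 49, 64, ?, 100: the squares 5², 6², 7², ….
Subsequence B = 216, 343, 512, 729, 1000, 1331: the cubes 6³, 7³, 8³, ….
Filling subsequence A at index 5 by its rule yields 81.

81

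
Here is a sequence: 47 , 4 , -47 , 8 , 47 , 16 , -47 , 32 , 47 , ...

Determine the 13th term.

47

Positions 1, 3, 5, … form one subsequence and positions 2, 4, 6, … form another.
Track A: 47, -47, 47, -47, 47 — the oscillation 47·(−1)^(n+1).
Track B: 4, 8, 16, 32 — powers 2^2, 2^3, 2^4, ….
Position 13 → track A, term 7 = 47.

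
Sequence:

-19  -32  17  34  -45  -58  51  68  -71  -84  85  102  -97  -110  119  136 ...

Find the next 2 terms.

-123, -136

Positions follow the repeating pattern AABB; grouping by letter gives 2 tracks.
Track A: -19, -32, -45, -58, -71, -84, -97, -110. Subtracting 13 each time.
Track B: 17, 34, 51, 68, 85, 102, 119, 136. Adding 17 each time.
The 17th slot belongs to track A; its 9th term is -123.
Term 18 comes from track A (its 10th entry): -136.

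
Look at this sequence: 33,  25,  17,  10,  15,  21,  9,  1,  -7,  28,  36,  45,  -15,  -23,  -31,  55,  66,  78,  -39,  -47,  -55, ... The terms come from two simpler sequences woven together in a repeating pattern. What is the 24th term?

Reading positions in blocks of 6 reveals the pattern AAABBB — 2 tracks woven together.
Track A: 33, 25, 17, 9, 1, -7, -15, -23, -31, -39, -47, -55 (linear: a_n = 41 − 8·n).
Track B: 10, 15, 21, 28, 36, 45, 55, 66, 78 (triangular numbers starting at T_4).
Position 24 falls in track B as its term 12, giving 120.

120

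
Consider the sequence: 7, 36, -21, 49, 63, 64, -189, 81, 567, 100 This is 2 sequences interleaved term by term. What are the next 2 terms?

-1701, 121

Split by position mod 2 into 2 tracks.
Subsequence A: 7, -21, 63, -189, 567. Geometric with ratio -3.
Subsequence B: 36, 49, 64, 81, 100. Consecutive squares n² from n = 6.
The 11th slot belongs to subsequence A; its 6th term is -1701.
Position 12 falls in subsequence B as its term 6, giving 121.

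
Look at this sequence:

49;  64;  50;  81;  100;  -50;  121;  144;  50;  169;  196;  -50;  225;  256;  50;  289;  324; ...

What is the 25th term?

529

Reading positions in blocks of 3 reveals the pattern AAB — 2 tracks woven together.
Track A = 49, 64, 81, 100, 121, 144, 169, 196, 225, 256, 289, 324: consecutive squares n² from n = 7.
Track B = 50, -50, 50, -50, 50: the oscillation 50·(−1)^(n+1).
Position 25 falls in track A as its term 17, giving 529.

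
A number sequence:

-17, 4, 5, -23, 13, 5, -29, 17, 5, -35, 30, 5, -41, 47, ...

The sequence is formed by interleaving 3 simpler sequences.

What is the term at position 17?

77

Split by position mod 3: positions 1, 4, 7, … form one track, and each other residue class forms its own.
Stream A: -17, -23, -29, -35, -41. Linear: a_n = -11 − 6·n.
Stream B: 4, 13, 17, 30, 47. Each term equals the sum of the previous two.
Stream C: 5, 5, 5, 5. Constant 5.
Term 17 comes from stream B (its 6th entry): 77.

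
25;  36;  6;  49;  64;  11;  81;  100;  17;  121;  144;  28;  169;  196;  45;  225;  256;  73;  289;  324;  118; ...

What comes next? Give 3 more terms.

Reading positions in blocks of 3 reveals the pattern AAB — 2 tracks woven together.
Track A = 25, 36, 49, 64, 81, 100, 121, 144, 169, 196, 225, 256, 289, 324: consecutive squares n² from n = 5.
Track B = 6, 11, 17, 28, 45, 73, 118: each term equals the sum of the previous two.
Position 22 falls in track A as its term 15, giving 361.
Position 23 → track A, term 16 = 400.
The 24th slot belongs to track B; its 8th term is 191.

361, 400, 191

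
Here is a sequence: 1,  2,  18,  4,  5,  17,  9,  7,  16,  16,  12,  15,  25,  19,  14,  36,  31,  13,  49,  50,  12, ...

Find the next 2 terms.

Split by position mod 3 into 3 tracks.
Stream A = 1, 4, 9, 16, 25, 36, 49: consecutive squares n² from n = 1.
Stream B = 2, 5, 7, 12, 19, 31, 50: a Fibonacci-like recurrence a_n = a_{n-1} + a_{n-2}.
Stream C = 18, 17, 16, 15, 14, 13, 12: subtracting 1 each time.
Position 22 falls in stream A as its term 8, giving 64.
Position 23 falls in stream B as its term 8, giving 81.

64, 81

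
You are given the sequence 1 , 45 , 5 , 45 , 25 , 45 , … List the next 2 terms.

Positions 1, 3, 5, … form one subsequence and positions 2, 4, 6, … form another.
Stream A: 1, 5, 25 (powers 5^0, 5^1, 5^2, …).
Stream B: 45, 45, 45 (always 45).
Term 7 comes from stream A (its 4th entry): 125.
The 8th slot belongs to stream B; its 4th term is 45.

125, 45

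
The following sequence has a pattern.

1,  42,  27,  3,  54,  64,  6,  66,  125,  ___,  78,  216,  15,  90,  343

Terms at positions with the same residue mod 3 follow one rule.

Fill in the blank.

Taking every 3rd term gives 3 separate tracks.
Track A: 1, 3, 6, ?, 15 (triangular numbers n(n+1)/2 for n = 1, 2, …).
Track B: 42, 54, 66, 78, 90 (arithmetic, step +12).
Track C: 27, 64, 125, 216, 343 (consecutive cubes n³ from n = 3).
So the missing entry in track A is 10.

10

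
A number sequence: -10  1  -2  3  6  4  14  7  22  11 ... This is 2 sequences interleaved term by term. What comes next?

The terms cycle through 2 interleaved subsequences.
Subsequence A = -10, -2, 6, 14, 22: adding 8 each time.
Subsequence B = 1, 3, 4, 7, 11: Fibonacci-style (each term is the sum of the two before it).
Term 11 comes from subsequence A (its 6th entry): 30.

30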